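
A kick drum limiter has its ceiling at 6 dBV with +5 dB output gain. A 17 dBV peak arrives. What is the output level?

11 dBV

The limiter clamps the peak to its 6 dBV ceiling.
Output gain then adds 5 dB: 6 + 5 = 11 dBV.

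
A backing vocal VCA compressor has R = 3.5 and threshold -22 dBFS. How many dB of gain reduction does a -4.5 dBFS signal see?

12.5 dB

The signal is 17.5 dB above threshold.
At 3.5:1, output sits 17.5/3.5 = 5 dB above threshold.
Gain reduction = 17.5 − 5 = 12.5 dB.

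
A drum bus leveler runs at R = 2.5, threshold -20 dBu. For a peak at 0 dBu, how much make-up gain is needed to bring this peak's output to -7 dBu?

The peak compresses to -20 + 20/2.5 = -12 dBu.
To reach -7 dBu requires -7 − (-12) = 5 dB of make-up.

5 dB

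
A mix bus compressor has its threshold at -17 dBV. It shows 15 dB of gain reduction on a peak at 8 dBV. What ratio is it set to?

2.5:1

Input overshoot = 8 − (-17) = 25 dB.
Output overshoot = 25 − 15 = 10 dB.
Ratio = input overshoot / output overshoot = 25 / 10 = 2.5.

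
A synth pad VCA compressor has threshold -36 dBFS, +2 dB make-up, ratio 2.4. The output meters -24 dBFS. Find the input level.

Before make-up, the level was -24 − 2 = -26 dBFS.
That's 10 dB above the -36 dBFS threshold.
Input overshoot = R × output overshoot = 24 dB → input = -36 + 24 = -12 dBFS.

-12 dBFS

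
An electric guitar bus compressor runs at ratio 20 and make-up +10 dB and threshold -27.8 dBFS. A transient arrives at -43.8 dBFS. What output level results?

-33.8 dBFS

-43.8 dBFS is 16 dB below the -27.8 dBFS threshold, so no gain reduction is applied.
Make-up gain adds 10 dB: -43.8 + 10 = -33.8 dBFS.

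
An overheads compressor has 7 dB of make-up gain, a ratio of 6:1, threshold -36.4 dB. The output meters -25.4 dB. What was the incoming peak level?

Before make-up, the level was -25.4 − 7 = -32.4 dB.
Post-compression overshoot = -32.4 − (-36.4) = 4 dB.
Before 6:1 compression the overshoot was 4 × 6 = 24 dB, so input = -36.4 + 24 = -12.4 dB.

-12.4 dB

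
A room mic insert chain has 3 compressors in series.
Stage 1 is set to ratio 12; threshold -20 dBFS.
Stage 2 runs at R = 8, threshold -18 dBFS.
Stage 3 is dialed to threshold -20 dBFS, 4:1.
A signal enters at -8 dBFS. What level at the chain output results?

-19.75 dBFS

Stage 1: 12 dB above -20 dBFS, reduced 12:1 to 1 dB above → -19 dBFS.
Stage 2: -19 dBFS ≤ -18 dBFS, so stage 2 doesn't engage; output -19 dBFS.
Stage 3: -19 dBFS is 1 dB over -20 dBFS; at 4:1 that becomes 0.25 dB over, giving -19.75 dBFS.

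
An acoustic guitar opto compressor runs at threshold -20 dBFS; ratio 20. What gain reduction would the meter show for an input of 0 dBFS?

Overshoot = 0 − (-20) = 20 dB.
A 20:1 ratio leaves 1 dB of that excess.
Gain reduction = 20 − 1 = 19 dB.

19 dB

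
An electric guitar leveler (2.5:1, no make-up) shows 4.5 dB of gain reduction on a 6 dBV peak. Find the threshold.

Let T be the threshold. Output overshoot = (input overshoot)/R, so 1.5 − T = (6 − T)/2.5.
2.5·(1.5 − T) = 6 − T → 1.5·T = 3.75 − 6 = -2.25.
T = -2.25/1.5 = -1.5 dBV.

-1.5 dBV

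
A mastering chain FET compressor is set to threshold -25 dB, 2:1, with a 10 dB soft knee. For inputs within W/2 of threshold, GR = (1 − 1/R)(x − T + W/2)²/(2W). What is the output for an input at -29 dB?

x − T + W/2 = -29 − (-25) + 5 = 1.
GR = (1 − 1/2) × 1² / 20 = 0.5 × 1 / 20 = 0.025 dB.
Output = -29 − 0.025 = -29.025 dB.

-29.025 dB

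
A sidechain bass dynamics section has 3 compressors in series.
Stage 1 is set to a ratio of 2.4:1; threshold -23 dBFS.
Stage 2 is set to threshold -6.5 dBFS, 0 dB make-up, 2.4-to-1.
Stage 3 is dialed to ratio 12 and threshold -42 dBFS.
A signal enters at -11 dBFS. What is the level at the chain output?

-40 dBFS

Stage 1: 12 dB above -23 dBFS, reduced 2.4:1 to 5 dB above → -18 dBFS.
Stage 2: -18 dBFS is at or below the -6.5 dBFS threshold — no compression; output -18 dBFS.
Stage 3: overshoot 24 dB → 24/12 = 2 dB → -40 dBFS.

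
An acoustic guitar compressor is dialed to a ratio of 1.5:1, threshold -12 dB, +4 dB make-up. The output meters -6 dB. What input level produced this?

Stripping the +4 dB make-up gives -10 dB at the gain stage.
The compressed level sits -10 − (-12) = 2 dB over threshold.
Input overshoot = R × output overshoot = 3 dB → input = -12 + 3 = -9 dB.

-9 dB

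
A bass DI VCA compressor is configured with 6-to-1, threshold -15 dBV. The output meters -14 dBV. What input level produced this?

Post-compression overshoot = -14 − (-15) = 1 dB.
Undo the ratio: input overshoot = 1 × 6 = 6 dB, giving input = -9 dBV.

-9 dBV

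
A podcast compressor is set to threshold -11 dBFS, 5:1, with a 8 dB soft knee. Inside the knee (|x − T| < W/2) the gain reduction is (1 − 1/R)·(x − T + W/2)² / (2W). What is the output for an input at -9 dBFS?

-10.8 dBFS

x − T + W/2 = -9 − (-11) + 4 = 6.
GR = (1 − 1/5) × 6² / 16 = 0.8 × 36 / 16 = 1.8 dB.
Output = -9 − 1.8 = -10.8 dBFS.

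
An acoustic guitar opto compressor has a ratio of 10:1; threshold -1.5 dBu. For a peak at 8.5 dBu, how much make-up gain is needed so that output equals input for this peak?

9 dB

Without make-up, output = threshold + overshoot/10 = -1.5 + 1 = -0.5 dBu.
Gap to target: 9 dB.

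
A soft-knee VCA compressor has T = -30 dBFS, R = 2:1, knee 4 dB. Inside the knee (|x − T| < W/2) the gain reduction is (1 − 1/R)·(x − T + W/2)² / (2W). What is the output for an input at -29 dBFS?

-29.5625 dBFS

x − T + W/2 = -29 − (-30) + 2 = 3.
GR = (1 − 1/2) × 3² / 8 = 0.5 × 9 / 8 = 0.5625 dB.
Output = -29 − 0.5625 = -29.5625 dBFS.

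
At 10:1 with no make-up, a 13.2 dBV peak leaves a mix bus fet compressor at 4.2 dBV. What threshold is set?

3.2 dBV

Let T be the threshold. Output overshoot = (input overshoot)/R, so 4.2 − T = (13.2 − T)/10.
10·(4.2 − T) = 13.2 − T → 9·T = 42 − 13.2 = 28.8.
T = 28.8/9 = 3.2 dBV.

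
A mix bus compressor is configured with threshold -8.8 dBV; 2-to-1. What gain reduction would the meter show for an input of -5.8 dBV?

Overshoot = -5.8 − (-8.8) = 3 dB.
At 2:1, output sits 3/2 = 1.5 dB above threshold.
Gain reduction = 3 − 1.5 = 1.5 dB.

1.5 dB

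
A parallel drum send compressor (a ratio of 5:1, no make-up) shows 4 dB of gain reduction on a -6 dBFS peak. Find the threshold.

-11 dBFS

Gain reduction = -6 − (-10) = 4 dB; output overshoot = GR / (R − 1) = 4 / 4 = 1 dB.
Threshold = output − output overshoot = -10 − 1 = -11 dBFS.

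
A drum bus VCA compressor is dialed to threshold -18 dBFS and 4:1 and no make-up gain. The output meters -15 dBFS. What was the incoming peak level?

-6 dBFS

Post-compression overshoot = -15 − (-18) = 3 dB.
Before 4:1 compression the overshoot was 3 × 4 = 12 dB, so input = -18 + 12 = -6 dBFS.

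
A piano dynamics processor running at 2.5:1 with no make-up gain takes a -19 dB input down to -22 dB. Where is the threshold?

Input is 5 dB above T (since output overshoot × R = input overshoot: (-22 − T)·2.5 = -19 − T gives T = -24 dB).
Check: -24 + (-19 − (-24))/2.5 = -24 + 2 = -22 dB. ✓

-24 dB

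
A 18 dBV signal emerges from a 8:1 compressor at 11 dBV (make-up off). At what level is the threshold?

Let T be the threshold. Output overshoot = (input overshoot)/R, so 11 − T = (18 − T)/8.
8·(11 − T) = 18 − T → 7·T = 88 − 18 = 70.
T = 70/7 = 10 dBV.

10 dBV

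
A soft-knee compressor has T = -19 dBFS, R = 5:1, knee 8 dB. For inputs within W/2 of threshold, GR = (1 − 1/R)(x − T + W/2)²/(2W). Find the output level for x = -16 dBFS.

-18.45 dBFS

x − T + W/2 = -16 − (-19) + 4 = 7.
GR = (1 − 1/5) × 7² / 16 = 0.8 × 49 / 16 = 2.45 dB.
Output = -16 − 2.45 = -18.45 dBFS.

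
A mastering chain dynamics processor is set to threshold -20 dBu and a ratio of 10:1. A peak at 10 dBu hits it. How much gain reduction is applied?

10 dBu exceeds the threshold by 30 dB.
A 10:1 ratio leaves 3 dB of that excess.
GR = overshoot in − overshoot out = 30 − 3 = 27 dB.

27 dB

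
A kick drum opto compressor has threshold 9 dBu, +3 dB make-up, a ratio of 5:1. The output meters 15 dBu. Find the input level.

Before make-up, the level was 15 − 3 = 12 dBu.
The compressed level sits 12 − 9 = 3 dB over threshold.
Input overshoot = R × output overshoot = 15 dB → input = 9 + 15 = 24 dBu.

24 dBu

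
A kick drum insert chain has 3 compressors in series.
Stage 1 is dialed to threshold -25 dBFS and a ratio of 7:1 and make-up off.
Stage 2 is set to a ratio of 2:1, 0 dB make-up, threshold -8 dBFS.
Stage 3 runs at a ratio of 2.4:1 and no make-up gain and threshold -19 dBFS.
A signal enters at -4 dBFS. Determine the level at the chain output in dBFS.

Stage 1: -4 dBFS is 21 dB over -25 dBFS; at 7:1 that becomes 3 dB over, giving -22 dBFS.
Stage 2: below threshold (-22 ≤ -8); passes unchanged; output -22 dBFS.
Stage 3: below threshold (-22 ≤ -19); passes unchanged; output -22 dBFS.

-22 dBFS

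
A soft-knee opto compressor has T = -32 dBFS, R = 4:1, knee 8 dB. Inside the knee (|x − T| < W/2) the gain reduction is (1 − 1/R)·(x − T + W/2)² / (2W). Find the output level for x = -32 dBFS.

x − T + W/2 = -32 − (-32) + 4 = 4.
GR = (1 − 1/4) × 4² / 16 = 0.75 × 16 / 16 = 0.75 dB.
Output = -32 − 0.75 = -32.75 dBFS.

-32.75 dBFS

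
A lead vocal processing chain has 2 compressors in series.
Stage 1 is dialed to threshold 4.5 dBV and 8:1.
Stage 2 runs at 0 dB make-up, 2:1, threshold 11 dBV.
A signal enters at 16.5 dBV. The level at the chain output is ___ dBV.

Stage 1: overshoot 12 dB → 12/8 = 1.5 dB → 6 dBV.
Stage 2: 6 dBV is at or below the 11 dBV threshold — no compression; output 6 dBV.

6 dBV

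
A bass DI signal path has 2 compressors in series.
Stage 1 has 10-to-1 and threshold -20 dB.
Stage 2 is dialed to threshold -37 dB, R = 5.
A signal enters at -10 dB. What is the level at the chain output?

-33.4 dB

Stage 1: 10 dB above -20 dB, reduced 10:1 to 1 dB above → -19 dB.
Stage 2: 18 dB above -37 dB, reduced 5:1 to 3.6 dB above → -33.4 dB.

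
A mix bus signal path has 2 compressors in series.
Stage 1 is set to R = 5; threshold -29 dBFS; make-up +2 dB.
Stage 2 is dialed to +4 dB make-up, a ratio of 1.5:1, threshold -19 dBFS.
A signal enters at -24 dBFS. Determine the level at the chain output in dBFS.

Stage 1: -24 dBFS is 5 dB over -29 dBFS; at 5:1 that becomes 1 dB over, giving -28 dBFS; +2 dB make-up → -26 dBFS.
Stage 2: -26 dBFS ≤ -19 dBFS, so stage 2 doesn't engage; make-up brings it to -22 dBFS.

-22 dBFS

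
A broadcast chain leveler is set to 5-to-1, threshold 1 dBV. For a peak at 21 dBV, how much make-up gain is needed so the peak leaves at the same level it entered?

16 dB

Without make-up, output = threshold + overshoot/5 = 1 + 4 = 5 dBV.
Gap to target: 16 dB.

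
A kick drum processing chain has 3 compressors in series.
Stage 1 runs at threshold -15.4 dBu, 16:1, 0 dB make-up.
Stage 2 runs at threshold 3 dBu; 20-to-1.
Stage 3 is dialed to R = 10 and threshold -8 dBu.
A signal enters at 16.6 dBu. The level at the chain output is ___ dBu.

-13.4 dBu

Stage 1: overshoot 32 dB → 32/16 = 2 dB → -13.4 dBu.
Stage 2: below threshold (-13.4 ≤ 3); passes unchanged; output -13.4 dBu.
Stage 3: -13.4 dBu ≤ -8 dBu, so stage 3 doesn't engage; output -13.4 dBu.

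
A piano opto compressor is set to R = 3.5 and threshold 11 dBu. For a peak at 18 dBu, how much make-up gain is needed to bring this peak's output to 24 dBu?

11 dB

The peak compresses to 11 + 7/3.5 = 13 dBu.
To reach 24 dBu requires 24 − 13 = 11 dB of make-up.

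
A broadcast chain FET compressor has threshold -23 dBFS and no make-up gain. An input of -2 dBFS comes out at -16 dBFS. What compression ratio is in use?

3:1

Input overshoot = -2 − (-23) = 21 dB; output overshoot = -16 − (-23) = 7 dB.
Ratio = 21 / 7 = 3.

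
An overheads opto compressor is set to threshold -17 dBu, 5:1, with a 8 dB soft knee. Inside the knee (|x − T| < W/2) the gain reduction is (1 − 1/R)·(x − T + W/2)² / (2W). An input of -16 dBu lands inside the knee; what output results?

-17.25 dBu

x − T + W/2 = -16 − (-17) + 4 = 5.
GR = (1 − 1/5) × 5² / 16 = 0.8 × 25 / 16 = 1.25 dB.
Output = -16 − 1.25 = -17.25 dBu.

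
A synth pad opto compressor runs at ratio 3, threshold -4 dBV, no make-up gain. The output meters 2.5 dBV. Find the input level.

15.5 dBV

The compressed level sits 2.5 − (-4) = 6.5 dB over threshold.
Input overshoot = R × output overshoot = 19.5 dB → input = -4 + 19.5 = 15.5 dBV.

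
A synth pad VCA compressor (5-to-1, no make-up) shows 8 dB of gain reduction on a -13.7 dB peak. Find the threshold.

Gain reduction = -13.7 − (-21.7) = 8 dB; output overshoot = GR / (R − 1) = 8 / 4 = 2 dB.
Threshold = output − output overshoot = -21.7 − 2 = -23.7 dB.

-23.7 dB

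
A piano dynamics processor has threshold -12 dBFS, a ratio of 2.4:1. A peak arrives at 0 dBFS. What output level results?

-7 dBFS

The input is 12 dB above the -12 dBFS threshold.
2.4:1 compression reduces that to 12/2.4 = 5 dB over.
That puts the output at -7 dBFS.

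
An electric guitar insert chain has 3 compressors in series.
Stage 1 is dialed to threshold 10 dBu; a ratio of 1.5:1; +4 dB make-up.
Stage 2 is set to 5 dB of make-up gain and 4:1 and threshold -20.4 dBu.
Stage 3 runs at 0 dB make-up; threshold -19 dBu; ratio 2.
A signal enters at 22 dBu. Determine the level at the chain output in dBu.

-11.9 dBu

Stage 1: 12 dB above 10 dBu, reduced 1.5:1 to 8 dB above → 18 dBu; +4 dB make-up → 22 dBu.
Stage 2: 42.4 dB above -20.4 dBu, reduced 4:1 to 10.6 dB above → -9.8 dBu; +5 dB make-up → -4.8 dBu.
Stage 3: 14.2 dB above -19 dBu, reduced 2:1 to 7.1 dB above → -11.9 dBu.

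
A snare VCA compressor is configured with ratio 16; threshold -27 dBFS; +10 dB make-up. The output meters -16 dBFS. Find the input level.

Before make-up, the level was -16 − 10 = -26 dBFS.
That's 1 dB above the -27 dBFS threshold.
Input overshoot = R × output overshoot = 16 dB → input = -27 + 16 = -11 dBFS.

-11 dBFS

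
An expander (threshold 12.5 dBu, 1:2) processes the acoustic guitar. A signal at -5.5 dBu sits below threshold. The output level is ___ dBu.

-23.5 dBu

Below threshold, a 1:2 expander applies gain = (2−1)×(T − x) of attenuation.
(2−1) × 18 = 18 dB, so output = -5.5 − 18 = -23.5 dBu.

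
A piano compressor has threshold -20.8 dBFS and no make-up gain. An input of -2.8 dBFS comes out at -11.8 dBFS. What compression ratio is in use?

Input overshoot = -2.8 − (-20.8) = 18 dB; output overshoot = -11.8 − (-20.8) = 9 dB.
Ratio = 18 / 9 = 2.

2:1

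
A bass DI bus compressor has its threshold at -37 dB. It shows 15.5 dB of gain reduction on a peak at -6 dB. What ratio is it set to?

Input overshoot = -6 − (-37) = 31 dB.
Output overshoot = 31 − 15.5 = 15.5 dB.
Ratio = input overshoot / output overshoot = 31 / 15.5 = 2.

2:1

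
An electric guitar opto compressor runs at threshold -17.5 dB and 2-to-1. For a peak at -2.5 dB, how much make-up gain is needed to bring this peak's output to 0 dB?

The peak compresses to -17.5 + 15/2 = -10 dB.
To reach 0 dB requires 0 − (-10) = 10 dB of make-up.

10 dB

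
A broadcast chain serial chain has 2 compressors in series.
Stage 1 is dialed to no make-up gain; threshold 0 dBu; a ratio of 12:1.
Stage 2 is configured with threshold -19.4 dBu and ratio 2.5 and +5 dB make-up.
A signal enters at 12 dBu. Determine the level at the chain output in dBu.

Stage 1: 12 dB above 0 dBu, reduced 12:1 to 1 dB above → 1 dBu.
Stage 2: 1 dBu is 20.4 dB over -19.4 dBu; at 2.5:1 that becomes 8.16 dB over, giving -11.24 dBu; +5 dB make-up → -6.24 dBu.

-6.24 dBu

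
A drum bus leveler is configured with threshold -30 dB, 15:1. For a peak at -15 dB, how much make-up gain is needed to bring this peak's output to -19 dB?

10 dB

Overshoot 15 dB → 15/15 = 1 dB after compression, so the compressed level is -30 + 1 = -29 dB.
Make-up = target − compressed = -19 − (-29) = 10 dB.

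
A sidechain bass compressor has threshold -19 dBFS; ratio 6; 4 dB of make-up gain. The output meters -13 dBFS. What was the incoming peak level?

-7 dBFS

Before make-up, the level was -13 − 4 = -17 dBFS.
That's 2 dB above the -19 dBFS threshold.
Input overshoot = R × output overshoot = 12 dB → input = -19 + 12 = -7 dBFS.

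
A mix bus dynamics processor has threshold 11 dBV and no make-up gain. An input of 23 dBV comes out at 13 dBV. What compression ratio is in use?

Input overshoot = 23 − 11 = 12 dB; output overshoot = 13 − 11 = 2 dB.
Ratio = 12 / 2 = 6.

6:1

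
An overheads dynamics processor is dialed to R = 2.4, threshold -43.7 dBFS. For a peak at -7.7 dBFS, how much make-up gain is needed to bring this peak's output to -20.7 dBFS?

8 dB

The peak compresses to -43.7 + 36/2.4 = -28.7 dBFS.
To reach -20.7 dBFS requires -20.7 − (-28.7) = 8 dB of make-up.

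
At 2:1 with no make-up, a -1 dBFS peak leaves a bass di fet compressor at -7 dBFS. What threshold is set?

-13 dBFS

Let T be the threshold. Output overshoot = (input overshoot)/R, so -7 − T = (-1 − T)/2.
2·(-7 − T) = -1 − T → 1·T = -14 − (-1) = -13.
T = -13/1 = -13 dBFS.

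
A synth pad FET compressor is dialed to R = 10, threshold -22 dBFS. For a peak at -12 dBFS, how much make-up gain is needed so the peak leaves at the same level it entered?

The peak compresses to -22 + 10/10 = -21 dBFS.
To reach -12 dBFS requires -12 − (-21) = 9 dB of make-up.

9 dB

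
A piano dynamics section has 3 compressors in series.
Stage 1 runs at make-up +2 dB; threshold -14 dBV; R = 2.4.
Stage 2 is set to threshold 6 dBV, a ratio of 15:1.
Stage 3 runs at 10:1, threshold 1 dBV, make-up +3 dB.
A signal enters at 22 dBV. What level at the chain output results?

4.2 dBV

Stage 1: 36 dB above -14 dBV, reduced 2.4:1 to 15 dB above → 1 dBV; +2 dB make-up → 3 dBV.
Stage 2: 3 dBV ≤ 6 dBV, so stage 2 doesn't engage; output 3 dBV.
Stage 3: 2 dB above 1 dBV, reduced 10:1 to 0.2 dB above → 1.2 dBV; +3 dB make-up → 4.2 dBV.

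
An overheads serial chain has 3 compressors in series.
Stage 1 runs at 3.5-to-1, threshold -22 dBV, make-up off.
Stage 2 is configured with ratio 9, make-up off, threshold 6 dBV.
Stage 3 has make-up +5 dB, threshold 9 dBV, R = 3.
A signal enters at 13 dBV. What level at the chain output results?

-7 dBV

Stage 1: 13 dBV is 35 dB over -22 dBV; at 3.5:1 that becomes 10 dB over, giving -12 dBV.
Stage 2: below threshold (-12 ≤ 6); passes unchanged; output -12 dBV.
Stage 3: below threshold (-12 ≤ 9); passes unchanged; make-up brings it to -7 dBV.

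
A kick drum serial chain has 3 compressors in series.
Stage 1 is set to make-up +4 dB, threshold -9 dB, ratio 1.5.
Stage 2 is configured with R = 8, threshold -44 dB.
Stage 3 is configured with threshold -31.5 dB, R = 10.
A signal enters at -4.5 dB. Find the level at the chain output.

-38.75 dB

Stage 1: -4.5 dB is 4.5 dB over -9 dB; at 1.5:1 that becomes 3 dB over, giving -6 dB; +4 dB make-up → -2 dB.
Stage 2: -2 dB is 42 dB over -44 dB; at 8:1 that becomes 5.25 dB over, giving -38.75 dB.
Stage 3: -38.75 dB is at or below the -31.5 dB threshold — no compression; output -38.75 dB.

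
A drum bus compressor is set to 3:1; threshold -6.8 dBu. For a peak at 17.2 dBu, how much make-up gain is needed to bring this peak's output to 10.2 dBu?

Overshoot 24 dB → 24/3 = 8 dB after compression, so the compressed level is -6.8 + 8 = 1.2 dBu.
Make-up = target − compressed = 10.2 − 1.2 = 9 dB.

9 dB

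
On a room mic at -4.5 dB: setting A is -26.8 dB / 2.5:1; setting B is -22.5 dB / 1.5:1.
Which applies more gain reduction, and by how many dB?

A, by 7.38 dB

A: overshoot 22.3 dB → output overshoot 8.92 dB → GR 13.38 dB.
B: overshoot 18 dB → output overshoot 12 dB → GR 6 dB.
A applies 7.38 dB more gain reduction.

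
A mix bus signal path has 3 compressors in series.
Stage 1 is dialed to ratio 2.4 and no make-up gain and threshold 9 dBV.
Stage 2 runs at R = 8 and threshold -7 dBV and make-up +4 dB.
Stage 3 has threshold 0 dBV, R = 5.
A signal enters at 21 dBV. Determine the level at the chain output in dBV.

Stage 1: overshoot 12 dB → 12/2.4 = 5 dB → 14 dBV.
Stage 2: 21 dB above -7 dBV, reduced 8:1 to 2.625 dB above → -4.375 dBV; +4 dB make-up → -0.375 dBV.
Stage 3: below threshold (-0.375 ≤ 0); passes unchanged; output -0.375 dBV.

-0.375 dBV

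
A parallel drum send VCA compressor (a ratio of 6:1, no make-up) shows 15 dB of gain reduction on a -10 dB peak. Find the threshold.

Let T be the threshold. Output overshoot = (input overshoot)/R, so -25 − T = (-10 − T)/6.
6·(-25 − T) = -10 − T → 5·T = -150 − (-10) = -140.
T = -140/5 = -28 dB.

-28 dB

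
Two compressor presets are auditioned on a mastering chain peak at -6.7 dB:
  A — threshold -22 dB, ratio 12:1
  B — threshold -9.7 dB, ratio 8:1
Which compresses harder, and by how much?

A, by 11.4 dB

A: 15.3 dB over, compressed to 1.275 dB over, so 14.025 dB of GR.
B: 3 dB over, compressed to 0.375 dB over, so 2.625 dB of GR.
A reduces 11.4 dB more.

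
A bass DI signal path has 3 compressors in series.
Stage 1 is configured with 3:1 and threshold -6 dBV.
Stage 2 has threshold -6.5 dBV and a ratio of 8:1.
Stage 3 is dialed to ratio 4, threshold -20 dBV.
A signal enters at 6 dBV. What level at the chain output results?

Stage 1: 12 dB above -6 dBV, reduced 3:1 to 4 dB above → -2 dBV.
Stage 2: overshoot 4.5 dB → 4.5/8 = 0.5625 dB → -5.9375 dBV.
Stage 3: 14.0625 dB above -20 dBV, reduced 4:1 to 3.515625 dB above → -16.484375 dBV.

-16.484375 dBV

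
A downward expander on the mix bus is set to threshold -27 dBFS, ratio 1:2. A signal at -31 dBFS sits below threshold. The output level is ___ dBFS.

-35 dBFS

Below threshold, a 1:2 expander applies gain = (2−1)×(T − x) of attenuation.
(2−1) × 4 = 4 dB, so output = -31 − 4 = -35 dBFS.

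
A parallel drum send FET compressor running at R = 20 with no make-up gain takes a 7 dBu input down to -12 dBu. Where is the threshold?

Input is 20 dB above T (since output overshoot × R = input overshoot: (-12 − T)·20 = 7 − T gives T = -13 dBu).
Check: -13 + (7 − (-13))/20 = -13 + 1 = -12 dBu. ✓

-13 dBu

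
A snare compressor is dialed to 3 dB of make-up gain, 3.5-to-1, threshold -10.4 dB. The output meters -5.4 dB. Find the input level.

Remove make-up: -5.4 − 3 = -8.4 dB.
Post-compression overshoot = -8.4 − (-10.4) = 2 dB.
Undo the ratio: input overshoot = 2 × 3.5 = 7 dB, giving input = -3.4 dB.

-3.4 dB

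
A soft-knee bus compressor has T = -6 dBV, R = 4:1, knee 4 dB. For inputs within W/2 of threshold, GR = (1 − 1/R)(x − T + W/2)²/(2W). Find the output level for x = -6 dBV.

-6.375 dBV

x − T + W/2 = -6 − (-6) + 2 = 2.
GR = (1 − 1/4) × 2² / 8 = 0.75 × 4 / 8 = 0.375 dB.
Output = -6 − 0.375 = -6.375 dBV.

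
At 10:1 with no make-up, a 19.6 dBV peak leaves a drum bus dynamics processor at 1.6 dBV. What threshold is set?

-0.4 dBV

Gain reduction = 19.6 − 1.6 = 18 dB; output overshoot = GR / (R − 1) = 18 / 9 = 2 dB.
Threshold = output − output overshoot = 1.6 − 2 = -0.4 dBV.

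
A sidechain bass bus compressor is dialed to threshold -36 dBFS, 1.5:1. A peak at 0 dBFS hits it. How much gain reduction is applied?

The signal is 36 dB above threshold.
At 1.5:1, output sits 36/1.5 = 24 dB above threshold.
GR = overshoot in − overshoot out = 36 − 24 = 12 dB.

12 dB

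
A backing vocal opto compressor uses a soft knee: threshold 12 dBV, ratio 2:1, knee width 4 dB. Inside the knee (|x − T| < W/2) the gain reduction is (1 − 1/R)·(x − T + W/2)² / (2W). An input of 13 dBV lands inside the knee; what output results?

12.4375 dBV

x − T + W/2 = 13 − 12 + 2 = 3.
GR = (1 − 1/2) × 3² / 8 = 0.5 × 9 / 8 = 0.5625 dB.
Output = 13 − 0.5625 = 12.4375 dBV.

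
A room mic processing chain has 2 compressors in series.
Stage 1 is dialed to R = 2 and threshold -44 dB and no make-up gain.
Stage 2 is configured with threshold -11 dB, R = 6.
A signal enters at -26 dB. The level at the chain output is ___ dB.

Stage 1: 18 dB above -44 dB, reduced 2:1 to 9 dB above → -35 dB.
Stage 2: -35 dB is at or below the -11 dB threshold — no compression; output -35 dB.

-35 dB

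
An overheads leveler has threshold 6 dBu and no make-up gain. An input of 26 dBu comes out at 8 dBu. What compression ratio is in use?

10:1

Input overshoot = 26 − 6 = 20 dB; output overshoot = 8 − 6 = 2 dB.
Ratio = 20 / 2 = 10.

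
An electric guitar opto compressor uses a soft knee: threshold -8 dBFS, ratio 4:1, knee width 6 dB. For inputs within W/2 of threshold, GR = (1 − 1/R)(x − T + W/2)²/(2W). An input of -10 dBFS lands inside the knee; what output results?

x − T + W/2 = -10 − (-8) + 3 = 1.
GR = (1 − 1/4) × 1² / 12 = 0.75 × 1 / 12 = 0.0625 dB.
Output = -10 − 0.0625 = -10.0625 dBFS.

-10.0625 dBFS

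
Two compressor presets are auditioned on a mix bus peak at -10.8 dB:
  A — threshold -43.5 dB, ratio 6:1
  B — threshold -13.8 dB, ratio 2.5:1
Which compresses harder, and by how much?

A: 32.7 dB over, compressed to 5.45 dB over, so 27.25 dB of GR.
B: 3 dB over, compressed to 1.2 dB over, so 1.8 dB of GR.
A applies 25.45 dB more gain reduction.

A, by 25.45 dB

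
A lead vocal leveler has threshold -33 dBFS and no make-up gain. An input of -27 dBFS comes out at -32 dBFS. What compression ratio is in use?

Input overshoot = -27 − (-33) = 6 dB; output overshoot = -32 − (-33) = 1 dB.
Ratio = 6 / 1 = 6.

6:1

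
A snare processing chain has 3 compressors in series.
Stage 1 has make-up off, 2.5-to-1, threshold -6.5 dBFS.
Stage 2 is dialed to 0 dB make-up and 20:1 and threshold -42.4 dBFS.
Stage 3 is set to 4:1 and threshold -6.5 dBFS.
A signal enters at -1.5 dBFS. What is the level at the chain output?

-40.505 dBFS

Stage 1: 5 dB above -6.5 dBFS, reduced 2.5:1 to 2 dB above → -4.5 dBFS.
Stage 2: overshoot 37.9 dB → 37.9/20 = 1.895 dB → -40.505 dBFS.
Stage 3: -40.505 dBFS is at or below the -6.5 dBFS threshold — no compression; output -40.505 dBFS.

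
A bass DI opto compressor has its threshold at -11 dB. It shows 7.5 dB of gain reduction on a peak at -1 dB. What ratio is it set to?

Input overshoot = -1 − (-11) = 10 dB.
Output overshoot = 10 − 7.5 = 2.5 dB.
Ratio = input overshoot / output overshoot = 10 / 2.5 = 4.

4:1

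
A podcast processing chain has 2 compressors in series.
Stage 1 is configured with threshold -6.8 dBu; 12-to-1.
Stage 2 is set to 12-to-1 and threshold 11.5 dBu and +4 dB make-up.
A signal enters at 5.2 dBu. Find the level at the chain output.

Stage 1: 5.2 dBu is 12 dB over -6.8 dBu; at 12:1 that becomes 1 dB over, giving -5.8 dBu.
Stage 2: below threshold (-5.8 ≤ 11.5); passes unchanged; make-up brings it to -1.8 dBu.

-1.8 dBu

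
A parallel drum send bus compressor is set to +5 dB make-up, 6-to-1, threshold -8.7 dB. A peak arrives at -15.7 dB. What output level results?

-10.7 dB

-15.7 dB is 7 dB below the -8.7 dB threshold, so no gain reduction is applied.
Make-up gain adds 5 dB: -15.7 + 5 = -10.7 dB.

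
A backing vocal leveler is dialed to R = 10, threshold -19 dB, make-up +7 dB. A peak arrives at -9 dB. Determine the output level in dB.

Overshoot: -9 − (-19) = 10 dB.
The 10 dB excess becomes 1 dB after 10:1 reduction.
So the level is -19 + 1 = -18 dB; make-up adds 7 dB, giving -11 dB.

-11 dB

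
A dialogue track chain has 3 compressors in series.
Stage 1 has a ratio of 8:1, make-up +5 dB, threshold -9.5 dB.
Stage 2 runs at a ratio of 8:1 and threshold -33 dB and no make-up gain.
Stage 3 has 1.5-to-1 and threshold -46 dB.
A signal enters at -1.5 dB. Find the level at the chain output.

Stage 1: -1.5 dB is 8 dB over -9.5 dB; at 8:1 that becomes 1 dB over, giving -8.5 dB; +5 dB make-up → -3.5 dB.
Stage 2: -3.5 dB is 29.5 dB over -33 dB; at 8:1 that becomes 3.6875 dB over, giving -29.3125 dB.
Stage 3: overshoot 16.6875 dB → 16.6875/1.5 = 11.125 dB → -34.875 dB.

-34.875 dB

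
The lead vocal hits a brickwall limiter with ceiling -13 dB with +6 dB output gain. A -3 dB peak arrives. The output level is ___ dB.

At ∞:1, everything above -13 dB is held at the ceiling.
Output gain then adds 6 dB: -13 + 6 = -7 dB.

-7 dB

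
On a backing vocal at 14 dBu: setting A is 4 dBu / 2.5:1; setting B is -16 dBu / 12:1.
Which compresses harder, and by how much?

A: GR = 10 − 10/2.5 = 6 dB.
B: GR = 30 − 30/12 = 27.5 dB.
B applies 21.5 dB more gain reduction.

B, by 21.5 dB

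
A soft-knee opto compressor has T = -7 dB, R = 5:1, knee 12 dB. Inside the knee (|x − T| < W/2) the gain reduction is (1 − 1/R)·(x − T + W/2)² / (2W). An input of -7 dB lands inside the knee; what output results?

x − T + W/2 = -7 − (-7) + 6 = 6.
GR = (1 − 1/5) × 6² / 24 = 0.8 × 36 / 24 = 1.2 dB.
Output = -7 − 1.2 = -8.2 dB.

-8.2 dB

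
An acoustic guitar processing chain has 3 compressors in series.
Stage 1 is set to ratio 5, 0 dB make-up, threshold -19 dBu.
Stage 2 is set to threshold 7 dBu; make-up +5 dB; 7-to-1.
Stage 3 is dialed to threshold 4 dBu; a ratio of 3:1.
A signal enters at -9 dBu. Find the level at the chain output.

-12 dBu

Stage 1: overshoot 10 dB → 10/5 = 2 dB → -17 dBu.
Stage 2: below threshold (-17 ≤ 7); passes unchanged; make-up brings it to -12 dBu.
Stage 3: below threshold (-12 ≤ 4); passes unchanged; output -12 dBu.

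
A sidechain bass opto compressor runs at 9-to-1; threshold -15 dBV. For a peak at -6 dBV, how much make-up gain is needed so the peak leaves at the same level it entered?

8 dB

Without make-up, output = threshold + overshoot/9 = -15 + 1 = -14 dBV.
Gap to target: 8 dB.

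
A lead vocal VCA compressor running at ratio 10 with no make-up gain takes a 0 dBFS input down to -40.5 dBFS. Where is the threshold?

Gain reduction = 0 − (-40.5) = 40.5 dB; output overshoot = GR / (R − 1) = 40.5 / 9 = 4.5 dB.
Threshold = output − output overshoot = -40.5 − 4.5 = -45 dBFS.

-45 dBFS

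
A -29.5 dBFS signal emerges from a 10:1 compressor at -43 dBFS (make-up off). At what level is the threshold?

Let T be the threshold. Output overshoot = (input overshoot)/R, so -43 − T = (-29.5 − T)/10.
10·(-43 − T) = -29.5 − T → 9·T = -430 − (-29.5) = -400.5.
T = -400.5/9 = -44.5 dBFS.

-44.5 dBFS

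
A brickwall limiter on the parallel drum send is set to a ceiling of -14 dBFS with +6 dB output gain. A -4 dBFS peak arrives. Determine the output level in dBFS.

-8 dBFS

A brickwall limiter is an ∞:1 compressor: any input above the ceiling is clamped to -14 dBFS.
Output gain then adds 6 dB: -14 + 6 = -8 dBFS.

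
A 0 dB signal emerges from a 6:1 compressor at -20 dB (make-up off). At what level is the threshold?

-24 dB

Gain reduction = 0 − (-20) = 20 dB; output overshoot = GR / (R − 1) = 20 / 5 = 4 dB.
Threshold = output − output overshoot = -20 − 4 = -24 dB.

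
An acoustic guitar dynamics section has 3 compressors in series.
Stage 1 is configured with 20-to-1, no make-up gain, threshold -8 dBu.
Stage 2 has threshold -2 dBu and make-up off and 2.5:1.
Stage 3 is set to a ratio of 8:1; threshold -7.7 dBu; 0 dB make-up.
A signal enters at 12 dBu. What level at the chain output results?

-7.6125 dBu

Stage 1: 20 dB above -8 dBu, reduced 20:1 to 1 dB above → -7 dBu.
Stage 2: below threshold (-7 ≤ -2); passes unchanged; output -7 dBu.
Stage 3: -7 dBu is 0.7 dB over -7.7 dBu; at 8:1 that becomes 0.0875 dB over, giving -7.6125 dBu.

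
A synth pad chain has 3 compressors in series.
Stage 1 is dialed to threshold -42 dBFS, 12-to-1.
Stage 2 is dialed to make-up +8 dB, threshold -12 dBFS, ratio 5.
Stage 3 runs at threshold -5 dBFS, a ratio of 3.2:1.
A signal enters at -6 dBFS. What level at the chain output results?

-31 dBFS

Stage 1: overshoot 36 dB → 36/12 = 3 dB → -39 dBFS.
Stage 2: -39 dBFS is at or below the -12 dBFS threshold — no compression; make-up brings it to -31 dBFS.
Stage 3: -31 dBFS ≤ -5 dBFS, so stage 3 doesn't engage; output -31 dBFS.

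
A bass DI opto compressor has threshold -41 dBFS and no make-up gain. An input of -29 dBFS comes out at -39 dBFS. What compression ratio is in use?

6:1

Input overshoot = -29 − (-41) = 12 dB; output overshoot = -39 − (-41) = 2 dB.
Ratio = 12 / 2 = 6.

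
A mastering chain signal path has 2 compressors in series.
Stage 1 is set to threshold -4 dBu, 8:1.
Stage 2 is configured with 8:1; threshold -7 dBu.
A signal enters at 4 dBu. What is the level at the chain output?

Stage 1: overshoot 8 dB → 8/8 = 1 dB → -3 dBu.
Stage 2: -3 dBu is 4 dB over -7 dBu; at 8:1 that becomes 0.5 dB over, giving -6.5 dBu.

-6.5 dBu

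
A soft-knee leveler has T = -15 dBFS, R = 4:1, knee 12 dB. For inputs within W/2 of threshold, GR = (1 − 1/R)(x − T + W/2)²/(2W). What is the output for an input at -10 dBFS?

-13.78125 dBFS

x − T + W/2 = -10 − (-15) + 6 = 11.
GR = (1 − 1/4) × 11² / 24 = 0.75 × 121 / 24 = 3.78125 dB.
Output = -10 − 3.78125 = -13.78125 dBFS.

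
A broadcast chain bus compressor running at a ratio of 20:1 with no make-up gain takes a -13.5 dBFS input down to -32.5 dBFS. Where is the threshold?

-33.5 dBFS

Input is 20 dB above T (since output overshoot × R = input overshoot: (-32.5 − T)·20 = -13.5 − T gives T = -33.5 dBFS).
Check: -33.5 + (-13.5 − (-33.5))/20 = -33.5 + 1 = -32.5 dBFS. ✓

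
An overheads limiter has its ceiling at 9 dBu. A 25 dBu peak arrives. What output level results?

At ∞:1, everything above 9 dBu is held at the ceiling.

9 dBu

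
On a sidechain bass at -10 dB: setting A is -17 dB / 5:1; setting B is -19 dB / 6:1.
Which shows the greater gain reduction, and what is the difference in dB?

B, by 1.9 dB

A: GR = 7 − 7/5 = 5.6 dB.
B: GR = 9 − 9/6 = 7.5 dB.
B reduces 1.9 dB more.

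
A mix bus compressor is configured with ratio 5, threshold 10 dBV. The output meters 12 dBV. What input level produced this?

The compressed level sits 12 − 10 = 2 dB over threshold.
Undo the ratio: input overshoot = 2 × 5 = 10 dB, giving input = 20 dBV.

20 dBV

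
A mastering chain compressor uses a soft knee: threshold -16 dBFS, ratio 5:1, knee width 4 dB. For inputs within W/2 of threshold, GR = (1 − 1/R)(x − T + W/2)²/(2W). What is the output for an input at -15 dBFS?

x − T + W/2 = -15 − (-16) + 2 = 3.
GR = (1 − 1/5) × 3² / 8 = 0.8 × 9 / 8 = 0.9 dB.
Output = -15 − 0.9 = -15.9 dBFS.

-15.9 dBFS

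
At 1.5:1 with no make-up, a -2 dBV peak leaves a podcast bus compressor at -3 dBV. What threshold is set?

-5 dBV

Input is 3 dB above T (since output overshoot × R = input overshoot: (-3 − T)·1.5 = -2 − T gives T = -5 dBV).
Check: -5 + (-2 − (-5))/1.5 = -5 + 2 = -3 dBV. ✓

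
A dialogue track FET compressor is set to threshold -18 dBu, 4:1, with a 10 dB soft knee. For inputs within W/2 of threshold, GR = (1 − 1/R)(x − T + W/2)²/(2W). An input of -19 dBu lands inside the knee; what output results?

-19.6 dBu

x − T + W/2 = -19 − (-18) + 5 = 4.
GR = (1 − 1/4) × 4² / 20 = 0.75 × 16 / 20 = 0.6 dB.
Output = -19 − 0.6 = -19.6 dBu.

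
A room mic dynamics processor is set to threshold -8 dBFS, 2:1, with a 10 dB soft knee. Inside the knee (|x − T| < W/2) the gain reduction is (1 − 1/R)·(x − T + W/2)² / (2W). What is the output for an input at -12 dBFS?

-12.025 dBFS

x − T + W/2 = -12 − (-8) + 5 = 1.
GR = (1 − 1/2) × 1² / 20 = 0.5 × 1 / 20 = 0.025 dB.
Output = -12 − 0.025 = -12.025 dBFS.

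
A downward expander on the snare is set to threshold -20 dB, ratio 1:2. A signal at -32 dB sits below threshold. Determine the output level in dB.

The input is 12 dB below the -20 dB threshold.
A 1:2 expander multiplies undershoot by 2: 12 × 2 = 24 dB below threshold.
Output = -20 − 24 = -44 dB.

-44 dB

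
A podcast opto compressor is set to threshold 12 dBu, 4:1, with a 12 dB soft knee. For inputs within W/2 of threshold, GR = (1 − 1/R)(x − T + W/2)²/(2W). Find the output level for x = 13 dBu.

11.46875 dBu

x − T + W/2 = 13 − 12 + 6 = 7.
GR = (1 − 1/4) × 7² / 24 = 0.75 × 49 / 24 = 1.53125 dB.
Output = 13 − 1.53125 = 11.46875 dBu.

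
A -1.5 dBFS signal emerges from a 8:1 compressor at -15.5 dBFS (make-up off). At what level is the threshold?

-17.5 dBFS

Input is 16 dB above T (since output overshoot × R = input overshoot: (-15.5 − T)·8 = -1.5 − T gives T = -17.5 dBFS).
Check: -17.5 + (-1.5 − (-17.5))/8 = -17.5 + 2 = -15.5 dBFS. ✓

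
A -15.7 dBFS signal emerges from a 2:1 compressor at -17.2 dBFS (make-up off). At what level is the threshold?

Gain reduction = -15.7 − (-17.2) = 1.5 dB; output overshoot = GR / (R − 1) = 1.5 / 1 = 1.5 dB.
Threshold = output − output overshoot = -17.2 − 1.5 = -18.7 dBFS.

-18.7 dBFS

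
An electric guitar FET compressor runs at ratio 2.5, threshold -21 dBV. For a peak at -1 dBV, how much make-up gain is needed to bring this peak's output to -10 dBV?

3 dB

Without make-up, output = threshold + overshoot/2.5 = -21 + 8 = -13 dBV.
Gap to target: 3 dB.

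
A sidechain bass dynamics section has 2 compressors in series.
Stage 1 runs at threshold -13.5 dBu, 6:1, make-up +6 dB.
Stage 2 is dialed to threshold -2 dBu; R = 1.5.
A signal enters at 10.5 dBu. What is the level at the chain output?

-3.5 dBu

Stage 1: 10.5 dBu is 24 dB over -13.5 dBu; at 6:1 that becomes 4 dB over, giving -9.5 dBu; +6 dB make-up → -3.5 dBu.
Stage 2: -3.5 dBu is at or below the -2 dBu threshold — no compression; output -3.5 dBu.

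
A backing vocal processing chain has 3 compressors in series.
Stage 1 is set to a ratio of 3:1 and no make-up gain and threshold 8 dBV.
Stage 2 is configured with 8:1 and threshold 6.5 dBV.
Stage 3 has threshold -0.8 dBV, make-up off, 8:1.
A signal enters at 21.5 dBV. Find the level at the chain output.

0.20625 dBV

Stage 1: 21.5 dBV is 13.5 dB over 8 dBV; at 3:1 that becomes 4.5 dB over, giving 12.5 dBV.
Stage 2: 12.5 dBV is 6 dB over 6.5 dBV; at 8:1 that becomes 0.75 dB over, giving 7.25 dBV.
Stage 3: 7.25 dBV is 8.05 dB over -0.8 dBV; at 8:1 that becomes 1.00625 dB over, giving 0.20625 dBV.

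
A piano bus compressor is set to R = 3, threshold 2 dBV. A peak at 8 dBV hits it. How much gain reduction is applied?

4 dB

8 dBV exceeds the threshold by 6 dB.
A 3:1 ratio leaves 2 dB of that excess.
Gain reduction = 6 − 2 = 4 dB.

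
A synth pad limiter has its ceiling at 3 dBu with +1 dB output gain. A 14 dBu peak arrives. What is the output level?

4 dBu

At ∞:1, everything above 3 dBu is held at the ceiling.
Output gain then adds 1 dB: 3 + 1 = 4 dBu.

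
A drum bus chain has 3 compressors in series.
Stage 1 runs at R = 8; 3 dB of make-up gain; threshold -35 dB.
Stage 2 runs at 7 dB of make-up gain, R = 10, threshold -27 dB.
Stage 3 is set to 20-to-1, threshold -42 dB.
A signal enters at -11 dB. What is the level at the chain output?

Stage 1: -11 dB is 24 dB over -35 dB; at 8:1 that becomes 3 dB over, giving -32 dB; +3 dB make-up → -29 dB.
Stage 2: -29 dB is at or below the -27 dB threshold — no compression; make-up brings it to -22 dB.
Stage 3: -22 dB is 20 dB over -42 dB; at 20:1 that becomes 1 dB over, giving -41 dB.

-41 dB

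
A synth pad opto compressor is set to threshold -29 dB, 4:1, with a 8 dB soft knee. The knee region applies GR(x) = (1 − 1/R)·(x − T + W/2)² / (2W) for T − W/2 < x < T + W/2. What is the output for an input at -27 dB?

-28.6875 dB

x − T + W/2 = -27 − (-29) + 4 = 6.
GR = (1 − 1/4) × 6² / 16 = 0.75 × 36 / 16 = 1.6875 dB.
Output = -27 − 1.6875 = -28.6875 dB.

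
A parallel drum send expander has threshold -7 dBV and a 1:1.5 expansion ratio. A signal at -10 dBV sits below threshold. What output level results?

-11.5 dBV

The input is 3 dB below the -7 dBV threshold.
A 1:1.5 expander multiplies undershoot by 1.5: 3 × 1.5 = 4.5 dB below threshold.
Output = -7 − 4.5 = -11.5 dBV.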